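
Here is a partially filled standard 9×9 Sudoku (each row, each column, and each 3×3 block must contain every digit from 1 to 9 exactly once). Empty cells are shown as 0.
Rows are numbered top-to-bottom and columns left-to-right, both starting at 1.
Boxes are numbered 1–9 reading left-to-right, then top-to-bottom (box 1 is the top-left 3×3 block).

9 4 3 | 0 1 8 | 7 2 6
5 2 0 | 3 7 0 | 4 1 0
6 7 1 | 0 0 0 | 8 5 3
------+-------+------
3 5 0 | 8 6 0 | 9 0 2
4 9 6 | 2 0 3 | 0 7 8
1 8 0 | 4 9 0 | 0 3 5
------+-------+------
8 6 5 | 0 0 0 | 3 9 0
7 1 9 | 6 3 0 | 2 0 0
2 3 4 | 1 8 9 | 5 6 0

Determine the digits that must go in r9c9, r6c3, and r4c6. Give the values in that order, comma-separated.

For r9c9:
  Row 9 already contains {1, 2, 3, 4, 5, 6, 8, 9}.
  Column 9 already contains {2, 3, 5, 6, 8}.
  Its 3×3 block (box 9) already contains {2, 3, 5, 6, 9}.
  The only value from 1–9 not eliminated is 7, so r9c9 = 7.
For r6c3:
  Consider where 2 can go in column 3.
  r2c3 is out (row 2 already has a 2).
  r4c3 is out (row 4 already has a 2).
  So the only cell in column 3 that can hold 2 is r6c3.
  So r6c3 = 2.
For r4c6:
  Consider where 1 can go in row 4.
  r4c3 is out (column 3 already has a 1).
  r4c8 is out (column 8 already has a 1).
  So the only cell in row 4 that can hold 1 is r4c6.
  So r4c6 = 1.

7,2,1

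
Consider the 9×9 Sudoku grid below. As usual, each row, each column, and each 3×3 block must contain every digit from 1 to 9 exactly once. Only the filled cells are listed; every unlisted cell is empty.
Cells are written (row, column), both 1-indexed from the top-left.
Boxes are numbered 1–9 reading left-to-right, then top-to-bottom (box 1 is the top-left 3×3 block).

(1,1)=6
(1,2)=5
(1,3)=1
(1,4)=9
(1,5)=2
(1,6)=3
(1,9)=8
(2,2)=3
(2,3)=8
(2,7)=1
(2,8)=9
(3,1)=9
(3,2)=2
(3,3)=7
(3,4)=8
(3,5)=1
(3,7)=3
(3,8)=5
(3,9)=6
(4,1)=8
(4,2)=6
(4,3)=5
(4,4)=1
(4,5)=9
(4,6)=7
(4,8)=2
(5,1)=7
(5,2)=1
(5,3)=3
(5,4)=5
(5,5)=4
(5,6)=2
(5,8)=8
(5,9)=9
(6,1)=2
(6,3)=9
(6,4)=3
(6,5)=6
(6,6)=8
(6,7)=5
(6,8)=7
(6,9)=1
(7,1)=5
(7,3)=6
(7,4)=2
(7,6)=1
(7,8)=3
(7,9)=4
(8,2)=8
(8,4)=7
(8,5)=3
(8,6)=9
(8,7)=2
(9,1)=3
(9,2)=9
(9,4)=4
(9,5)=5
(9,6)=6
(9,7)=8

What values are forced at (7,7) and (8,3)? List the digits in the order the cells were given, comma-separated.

9,4

For (7,7):
  Consider where 9 can go in column 7.
  (1,7) is out (row 1 already has a 9).
  (4,7) is out (row 4 already has a 9).
  (5,7) is out (row 5 already has a 9).
  So the only cell in column 7 that can hold 9 is (7,7).
  So (7,7) = 9.
For (8,3):
  Row 8 already contains {2, 3, 7, 8, 9}.
  Column 3 already contains {1, 3, 5, 6, 7, 8, 9}.
  Its 3×3 block (box 7) already contains {3, 5, 6, 8, 9}.
  The only value from 1–9 not eliminated is 4, so (8,3) = 4.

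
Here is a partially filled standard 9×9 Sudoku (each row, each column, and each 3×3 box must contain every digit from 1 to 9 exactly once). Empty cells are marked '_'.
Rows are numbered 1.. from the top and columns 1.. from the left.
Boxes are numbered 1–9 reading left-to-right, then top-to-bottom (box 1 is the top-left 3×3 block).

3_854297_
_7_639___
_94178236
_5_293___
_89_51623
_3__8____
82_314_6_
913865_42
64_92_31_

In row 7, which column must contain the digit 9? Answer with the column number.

9

Consider where 9 can go in row 7.
row 7, column 3 is out (column 3 already has a 9).
row 7, column 7 is out (column 7 already has a 9).
So the only cell in row 7 that can hold 9 is row 7, column 9.
That is column 9.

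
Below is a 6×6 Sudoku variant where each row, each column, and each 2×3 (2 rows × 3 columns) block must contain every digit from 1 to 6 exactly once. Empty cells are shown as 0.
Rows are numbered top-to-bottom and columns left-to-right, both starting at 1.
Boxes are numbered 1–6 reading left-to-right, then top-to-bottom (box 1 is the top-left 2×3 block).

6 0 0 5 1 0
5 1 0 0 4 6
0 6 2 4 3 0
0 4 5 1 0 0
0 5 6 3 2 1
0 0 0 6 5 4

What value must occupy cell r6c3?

Cell r6c3 itself could take any of {1, 3} by direct elimination.
Consider where 1 can go in column 3.
r1c3 is out (row 1 already has a 1).
r2c3 is out (row 2 already has a 1).
So the only cell in column 3 that can hold 1 is r6c3.
Therefore r6c3 = 1.

1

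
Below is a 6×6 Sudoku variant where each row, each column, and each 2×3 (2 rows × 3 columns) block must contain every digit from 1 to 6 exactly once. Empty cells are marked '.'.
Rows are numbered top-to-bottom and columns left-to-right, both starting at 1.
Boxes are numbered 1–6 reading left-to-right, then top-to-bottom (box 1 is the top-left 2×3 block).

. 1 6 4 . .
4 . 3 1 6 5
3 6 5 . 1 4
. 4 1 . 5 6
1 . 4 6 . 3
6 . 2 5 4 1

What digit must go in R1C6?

2

Row 1 already contains {1, 4, 6}.
Column 6 already contains {1, 3, 4, 5, 6}.
Its 2×3 block (box 2) already contains {1, 4, 5, 6}.
The only value from 1–6 not eliminated is 2, so R1C6 = 2.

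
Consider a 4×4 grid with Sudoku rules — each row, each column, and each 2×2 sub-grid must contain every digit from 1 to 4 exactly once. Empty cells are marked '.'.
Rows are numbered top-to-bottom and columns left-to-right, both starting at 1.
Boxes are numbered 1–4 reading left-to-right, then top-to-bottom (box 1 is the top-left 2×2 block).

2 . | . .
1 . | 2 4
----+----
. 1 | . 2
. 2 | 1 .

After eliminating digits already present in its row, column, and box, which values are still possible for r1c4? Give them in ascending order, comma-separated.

Row 1 already contains {2}.
Column 4 already contains {2, 4}.
Its 2×2 block (box 2) already contains {2, 4}.
Removing those from 1–4 leaves {1, 3} as the candidates for r1c4.

1,3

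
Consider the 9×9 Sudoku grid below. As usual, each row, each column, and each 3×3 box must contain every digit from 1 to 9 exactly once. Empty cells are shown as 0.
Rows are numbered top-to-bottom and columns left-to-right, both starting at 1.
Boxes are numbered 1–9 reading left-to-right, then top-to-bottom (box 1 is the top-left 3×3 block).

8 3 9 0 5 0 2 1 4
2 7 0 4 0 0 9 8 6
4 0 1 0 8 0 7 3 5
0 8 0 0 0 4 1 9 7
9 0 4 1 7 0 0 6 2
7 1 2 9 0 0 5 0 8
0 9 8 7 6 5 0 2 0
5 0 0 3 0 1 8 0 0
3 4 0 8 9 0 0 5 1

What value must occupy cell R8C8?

7

Cell R8C8 itself could take any of {4, 7} by direct elimination.
Consider where 7 can go in box 9.
R7C7 is out (row 7 already has a 7).
R7C9 is out (row 7 already has a 7).
R8C9 is out (column 9 already has a 7).
R9C7 is out (column 7 already has a 7).
So the only cell in box 9 that can hold 7 is R8C8.
Therefore R8C8 = 7.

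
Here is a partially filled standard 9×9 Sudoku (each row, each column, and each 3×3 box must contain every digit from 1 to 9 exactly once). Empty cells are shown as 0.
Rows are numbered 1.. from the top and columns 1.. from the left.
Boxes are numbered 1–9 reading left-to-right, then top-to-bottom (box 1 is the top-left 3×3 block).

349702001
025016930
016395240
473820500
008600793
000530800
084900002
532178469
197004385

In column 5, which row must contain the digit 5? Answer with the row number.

Consider where 5 can go in column 5.
row 1, column 5 is out (box 2 already has a 5).
row 5, column 5 is out (box 5 already has a 5).
row 9, column 5 is out (row 9 already has a 5).
So the only cell in column 5 that can hold 5 is row 7, column 5.
That is row 7.

7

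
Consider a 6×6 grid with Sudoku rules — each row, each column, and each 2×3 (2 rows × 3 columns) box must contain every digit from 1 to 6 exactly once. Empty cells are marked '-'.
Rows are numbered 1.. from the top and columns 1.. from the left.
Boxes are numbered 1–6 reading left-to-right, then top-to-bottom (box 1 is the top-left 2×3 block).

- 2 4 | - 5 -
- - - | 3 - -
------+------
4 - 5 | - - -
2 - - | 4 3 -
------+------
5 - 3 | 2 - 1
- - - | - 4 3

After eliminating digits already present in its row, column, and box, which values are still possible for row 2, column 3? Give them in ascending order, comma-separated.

Row 2 already contains {3}.
Column 3 already contains {3, 4, 5}.
Its 2×3 block (box 1) already contains {2, 4}.
Removing those from 1–6 leaves {1, 6} as the candidates for row 2, column 3.

1,6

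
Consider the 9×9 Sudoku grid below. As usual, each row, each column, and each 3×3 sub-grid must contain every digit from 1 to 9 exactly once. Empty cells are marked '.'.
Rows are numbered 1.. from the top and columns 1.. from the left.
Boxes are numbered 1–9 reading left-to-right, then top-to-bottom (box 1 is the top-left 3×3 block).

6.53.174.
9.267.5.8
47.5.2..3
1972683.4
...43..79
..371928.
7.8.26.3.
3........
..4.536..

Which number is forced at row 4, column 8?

Row 4 already contains {1, 2, 3, 4, 6, 7, 8, 9}.
Column 8 already contains {3, 4, 7, 8}.
Its 3×3 block (box 6) already contains {2, 3, 4, 7, 8, 9}.
The only value from 1–9 not eliminated is 5, so row 4, column 8 = 5.

5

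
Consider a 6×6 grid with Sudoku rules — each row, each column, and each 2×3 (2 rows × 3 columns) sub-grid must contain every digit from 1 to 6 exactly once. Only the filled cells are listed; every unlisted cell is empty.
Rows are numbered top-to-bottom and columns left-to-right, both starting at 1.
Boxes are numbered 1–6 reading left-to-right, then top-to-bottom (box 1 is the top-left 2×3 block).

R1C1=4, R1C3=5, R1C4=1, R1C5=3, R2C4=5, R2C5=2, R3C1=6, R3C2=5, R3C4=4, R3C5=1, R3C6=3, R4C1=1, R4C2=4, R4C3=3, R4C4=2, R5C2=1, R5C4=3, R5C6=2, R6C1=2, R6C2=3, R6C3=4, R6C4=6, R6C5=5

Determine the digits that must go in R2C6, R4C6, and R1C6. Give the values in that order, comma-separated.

For R2C6:
  Consider where 4 can go in box 2.
  R1C6 is out (row 1 already has a 4).
  So the only cell in box 2 that can hold 4 is R2C6.
  So R2C6 = 4.
For R4C6:
  Consider where 5 can go in box 4.
  R4C5 is out (column 5 already has a 5).
  So the only cell in box 4 that can hold 5 is R4C6.
  So R4C6 = 5.
For R1C6:
  Row 1 already contains {1, 3, 4, 5}.
  Column 6 already contains {2, 3}.
  Its 2×3 block (box 2) already contains {1, 2, 3, 5}.
  The only value from 1–6 not eliminated is 6, so R1C6 = 6.

4,5,6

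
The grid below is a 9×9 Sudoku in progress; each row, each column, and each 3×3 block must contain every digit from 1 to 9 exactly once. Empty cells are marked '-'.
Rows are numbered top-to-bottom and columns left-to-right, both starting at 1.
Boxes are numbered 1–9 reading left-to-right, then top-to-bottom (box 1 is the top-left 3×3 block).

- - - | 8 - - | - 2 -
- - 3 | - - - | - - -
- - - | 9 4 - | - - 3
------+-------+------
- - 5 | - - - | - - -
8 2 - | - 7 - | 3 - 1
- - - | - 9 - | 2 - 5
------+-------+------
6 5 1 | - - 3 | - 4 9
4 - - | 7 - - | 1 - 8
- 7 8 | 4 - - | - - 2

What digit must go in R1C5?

Cell R1C5 itself could take any of {1, 3, 5, 6} by direct elimination.
Consider where 3 can go in box 2.
R1C6 is out (column 6 already has a 3).
R2C4 is out (row 2 already has a 3).
R2C5 is out (row 2 already has a 3).
R2C6 is out (row 2 already has a 3).
R3C6 is out (row 3 already has a 3).
So the only cell in box 2 that can hold 3 is R1C5.
Therefore R1C5 = 3.

3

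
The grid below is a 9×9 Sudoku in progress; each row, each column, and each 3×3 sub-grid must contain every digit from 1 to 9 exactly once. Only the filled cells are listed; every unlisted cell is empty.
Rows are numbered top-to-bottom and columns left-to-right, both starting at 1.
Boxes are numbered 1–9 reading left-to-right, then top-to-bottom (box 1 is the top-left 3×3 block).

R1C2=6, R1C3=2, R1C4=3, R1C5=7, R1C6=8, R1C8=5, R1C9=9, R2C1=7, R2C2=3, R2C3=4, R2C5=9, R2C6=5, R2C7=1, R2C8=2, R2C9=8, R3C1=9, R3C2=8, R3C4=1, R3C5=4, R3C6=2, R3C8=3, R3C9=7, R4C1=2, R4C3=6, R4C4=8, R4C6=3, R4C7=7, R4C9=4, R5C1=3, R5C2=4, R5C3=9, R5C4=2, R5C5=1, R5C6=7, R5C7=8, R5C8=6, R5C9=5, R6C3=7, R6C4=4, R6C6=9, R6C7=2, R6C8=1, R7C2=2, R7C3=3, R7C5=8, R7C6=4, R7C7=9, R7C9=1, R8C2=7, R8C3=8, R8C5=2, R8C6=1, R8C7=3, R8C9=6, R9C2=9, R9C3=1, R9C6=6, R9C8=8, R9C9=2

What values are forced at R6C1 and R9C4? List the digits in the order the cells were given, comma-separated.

For R6C1:
  Consider where 8 can go in column 1.
  R1C1 is out (row 1 already has a 8).
  R7C1 is out (row 7 already has a 8).
  R8C1 is out (row 8 already has a 8).
  R9C1 is out (row 9 already has a 8).
  So the only cell in column 1 that can hold 8 is R6C1.
  So R6C1 = 8.
For R9C4:
  Consider where 7 can go in row 9.
  R9C1 is out (column 1 already has a 7).
  R9C5 is out (column 5 already has a 7).
  R9C7 is out (column 7 already has a 7).
  So the only cell in row 9 that can hold 7 is R9C4.
  So R9C4 = 7.

8,7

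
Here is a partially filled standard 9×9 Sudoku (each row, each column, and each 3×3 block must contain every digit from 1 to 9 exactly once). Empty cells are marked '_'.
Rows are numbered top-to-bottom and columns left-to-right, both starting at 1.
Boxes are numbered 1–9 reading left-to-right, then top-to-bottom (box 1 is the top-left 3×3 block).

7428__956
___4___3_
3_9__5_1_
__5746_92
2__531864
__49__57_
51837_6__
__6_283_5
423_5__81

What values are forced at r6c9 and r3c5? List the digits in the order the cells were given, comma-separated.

3,6

For r6c9:
  Row 6 already contains {4, 5, 7, 9}.
  Column 9 already contains {1, 2, 4, 5, 6}.
  Its 3×3 block (box 6) already contains {2, 4, 5, 6, 7, 8, 9}.
  The only value from 1–9 not eliminated is 3, so r6c9 = 3.
For r3c5:
  Row 3 already contains {1, 3, 5, 9}.
  Column 5 already contains {2, 3, 4, 5, 7}.
  Its 3×3 block (box 2) already contains {4, 5, 8}.
  The only value from 1–9 not eliminated is 6, so r3c5 = 6.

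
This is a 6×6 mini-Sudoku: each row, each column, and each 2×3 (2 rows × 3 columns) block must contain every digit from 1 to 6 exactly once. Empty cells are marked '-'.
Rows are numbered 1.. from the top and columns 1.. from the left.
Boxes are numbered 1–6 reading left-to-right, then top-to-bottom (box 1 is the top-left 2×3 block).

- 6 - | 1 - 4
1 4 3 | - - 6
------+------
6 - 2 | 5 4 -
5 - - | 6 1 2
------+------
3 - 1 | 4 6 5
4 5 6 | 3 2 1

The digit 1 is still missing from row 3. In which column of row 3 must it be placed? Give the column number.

Consider where 1 can go in row 3.
row 3, column 6 is out (column 6 already has a 1).
So the only cell in row 3 that can hold 1 is row 3, column 2.
That is column 2.

2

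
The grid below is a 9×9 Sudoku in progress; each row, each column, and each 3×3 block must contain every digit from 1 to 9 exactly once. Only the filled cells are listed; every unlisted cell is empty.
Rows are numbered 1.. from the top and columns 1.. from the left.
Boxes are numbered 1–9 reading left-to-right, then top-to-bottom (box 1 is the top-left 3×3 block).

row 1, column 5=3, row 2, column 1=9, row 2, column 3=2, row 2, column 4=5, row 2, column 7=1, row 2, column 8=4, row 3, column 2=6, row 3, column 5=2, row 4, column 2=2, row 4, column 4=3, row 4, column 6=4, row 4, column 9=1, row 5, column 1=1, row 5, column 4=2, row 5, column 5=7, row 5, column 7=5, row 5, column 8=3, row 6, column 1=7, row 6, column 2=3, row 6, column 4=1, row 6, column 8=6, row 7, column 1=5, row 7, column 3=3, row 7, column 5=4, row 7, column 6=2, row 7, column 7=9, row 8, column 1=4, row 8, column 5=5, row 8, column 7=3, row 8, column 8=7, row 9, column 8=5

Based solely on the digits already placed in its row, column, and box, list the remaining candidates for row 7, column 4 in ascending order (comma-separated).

6,7,8

Row 7 already contains {2, 3, 4, 5, 9}.
Column 4 already contains {1, 2, 3, 5}.
Its 3×3 block (box 8) already contains {2, 4, 5}.
Removing those from 1–9 leaves {6, 7, 8} as the candidates for row 7, column 4.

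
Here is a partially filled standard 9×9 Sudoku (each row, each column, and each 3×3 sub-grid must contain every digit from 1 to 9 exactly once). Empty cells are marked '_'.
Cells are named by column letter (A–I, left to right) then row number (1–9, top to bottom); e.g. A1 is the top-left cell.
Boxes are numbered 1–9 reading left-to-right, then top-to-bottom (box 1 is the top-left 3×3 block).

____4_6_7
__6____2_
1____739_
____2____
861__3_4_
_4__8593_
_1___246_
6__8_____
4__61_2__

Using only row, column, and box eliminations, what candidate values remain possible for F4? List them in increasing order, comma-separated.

Row 4 already contains {2}.
Column F already contains {2, 3, 5, 7}.
Its 3×3 block (box 5) already contains {2, 3, 5, 8}.
Removing those from 1–9 leaves {1, 4, 6, 9} as the candidates for F4.

1,4,6,9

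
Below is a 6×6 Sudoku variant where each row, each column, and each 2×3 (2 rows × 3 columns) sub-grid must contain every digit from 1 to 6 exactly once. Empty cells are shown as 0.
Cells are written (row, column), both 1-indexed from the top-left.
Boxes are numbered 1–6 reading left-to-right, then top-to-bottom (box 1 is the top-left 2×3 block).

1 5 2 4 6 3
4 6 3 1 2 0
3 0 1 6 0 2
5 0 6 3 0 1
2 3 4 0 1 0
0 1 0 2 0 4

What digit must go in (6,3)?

5

Row 6 already contains {1, 2, 4}.
Column 3 already contains {1, 2, 3, 4, 6}.
Its 2×3 block (box 5) already contains {1, 2, 3, 4}.
The only value from 1–6 not eliminated is 5, so (6,3) = 5.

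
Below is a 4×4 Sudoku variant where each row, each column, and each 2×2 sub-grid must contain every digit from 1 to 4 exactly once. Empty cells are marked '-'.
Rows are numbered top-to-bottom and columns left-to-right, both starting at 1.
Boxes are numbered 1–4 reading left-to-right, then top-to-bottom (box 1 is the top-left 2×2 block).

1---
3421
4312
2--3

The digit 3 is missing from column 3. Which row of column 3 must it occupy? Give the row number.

Consider where 3 can go in column 3.
R4C3 is out (row 4 already has a 3).
So the only cell in column 3 that can hold 3 is R1C3.
That is row 1.

1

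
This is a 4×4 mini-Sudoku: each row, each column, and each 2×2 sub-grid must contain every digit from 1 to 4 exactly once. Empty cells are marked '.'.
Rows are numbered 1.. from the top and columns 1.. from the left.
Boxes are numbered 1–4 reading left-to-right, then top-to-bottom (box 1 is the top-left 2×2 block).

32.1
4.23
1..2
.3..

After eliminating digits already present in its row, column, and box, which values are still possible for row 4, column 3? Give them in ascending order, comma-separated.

1,4

Row 4 already contains {3}.
Column 3 already contains {2}.
Its 2×2 block (box 4) already contains {2}.
Removing those from 1–4 leaves {1, 4} as the candidates for row 4, column 3.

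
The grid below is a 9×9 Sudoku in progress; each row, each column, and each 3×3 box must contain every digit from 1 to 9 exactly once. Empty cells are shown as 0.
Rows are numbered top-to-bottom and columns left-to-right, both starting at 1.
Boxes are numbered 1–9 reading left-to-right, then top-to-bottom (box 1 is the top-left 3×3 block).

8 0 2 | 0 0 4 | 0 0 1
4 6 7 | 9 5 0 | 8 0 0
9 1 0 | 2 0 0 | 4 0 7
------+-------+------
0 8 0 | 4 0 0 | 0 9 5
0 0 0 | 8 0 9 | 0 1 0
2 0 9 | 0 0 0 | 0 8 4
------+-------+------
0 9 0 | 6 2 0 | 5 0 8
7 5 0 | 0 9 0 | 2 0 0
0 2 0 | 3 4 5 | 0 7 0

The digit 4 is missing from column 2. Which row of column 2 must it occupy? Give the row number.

5

Consider where 4 can go in column 2.
R1C2 is out (row 1 already has a 4).
R6C2 is out (row 6 already has a 4).
So the only cell in column 2 that can hold 4 is R5C2.
That is row 5.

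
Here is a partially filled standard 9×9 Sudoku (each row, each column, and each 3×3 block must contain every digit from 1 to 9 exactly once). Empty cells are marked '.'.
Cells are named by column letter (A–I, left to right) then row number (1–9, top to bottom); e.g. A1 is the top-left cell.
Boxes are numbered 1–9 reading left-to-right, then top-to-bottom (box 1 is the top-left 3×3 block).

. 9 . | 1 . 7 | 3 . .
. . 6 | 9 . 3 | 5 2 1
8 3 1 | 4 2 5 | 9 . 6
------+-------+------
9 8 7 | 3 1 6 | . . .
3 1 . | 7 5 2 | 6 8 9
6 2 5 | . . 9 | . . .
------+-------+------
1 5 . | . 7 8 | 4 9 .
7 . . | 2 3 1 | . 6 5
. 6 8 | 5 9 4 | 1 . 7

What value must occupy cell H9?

3

Row 9 already contains {1, 4, 5, 6, 7, 8, 9}.
Column H already contains {2, 6, 8, 9}.
Its 3×3 block (box 9) already contains {1, 4, 5, 6, 7, 9}.
The only value from 1–9 not eliminated is 3, so H9 = 3.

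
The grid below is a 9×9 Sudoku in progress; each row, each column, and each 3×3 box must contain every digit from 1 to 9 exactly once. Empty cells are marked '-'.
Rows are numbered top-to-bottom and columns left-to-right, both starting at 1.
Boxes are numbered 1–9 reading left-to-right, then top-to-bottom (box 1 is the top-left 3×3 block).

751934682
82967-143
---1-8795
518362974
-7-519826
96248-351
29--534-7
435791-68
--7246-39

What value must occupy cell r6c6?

Row 6 already contains {1, 2, 3, 4, 5, 6, 8, 9}.
Column 6 already contains {1, 2, 3, 4, 6, 8, 9}.
Its 3×3 block (box 5) already contains {1, 2, 3, 4, 5, 6, 8, 9}.
The only value from 1–9 not eliminated is 7, so r6c6 = 7.

7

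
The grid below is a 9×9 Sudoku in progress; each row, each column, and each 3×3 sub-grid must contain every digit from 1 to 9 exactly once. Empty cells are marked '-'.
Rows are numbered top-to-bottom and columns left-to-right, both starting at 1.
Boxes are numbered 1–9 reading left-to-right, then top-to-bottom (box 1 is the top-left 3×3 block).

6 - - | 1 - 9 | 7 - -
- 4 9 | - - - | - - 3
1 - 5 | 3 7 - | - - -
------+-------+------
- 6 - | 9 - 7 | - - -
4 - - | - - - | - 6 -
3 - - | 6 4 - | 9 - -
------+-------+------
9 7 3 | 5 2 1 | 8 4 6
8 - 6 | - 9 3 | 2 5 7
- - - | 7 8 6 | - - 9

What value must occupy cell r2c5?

6

Cell r2c5 itself could take any of {5, 6} by direct elimination.
Consider where 6 can go in column 5.
r1c5 is out (row 1 already has a 6).
r4c5 is out (row 4 already has a 6).
r5c5 is out (row 5 already has a 6).
So the only cell in column 5 that can hold 6 is r2c5.
Therefore r2c5 = 6.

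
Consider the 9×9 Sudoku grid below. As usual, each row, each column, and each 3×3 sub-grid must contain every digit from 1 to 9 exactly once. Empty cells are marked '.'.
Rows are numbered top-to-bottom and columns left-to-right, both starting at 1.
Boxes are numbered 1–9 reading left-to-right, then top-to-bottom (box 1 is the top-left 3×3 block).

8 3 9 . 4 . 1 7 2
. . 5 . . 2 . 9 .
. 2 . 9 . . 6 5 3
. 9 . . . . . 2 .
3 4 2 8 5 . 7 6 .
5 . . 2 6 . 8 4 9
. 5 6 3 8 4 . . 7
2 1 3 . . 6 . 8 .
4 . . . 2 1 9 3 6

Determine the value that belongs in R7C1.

Row 7 already contains {3, 4, 5, 6, 7, 8}.
Column 1 already contains {2, 3, 4, 5, 8}.
Its 3×3 block (box 7) already contains {1, 2, 3, 4, 5, 6}.
The only value from 1–9 not eliminated is 9, so R7C1 = 9.

9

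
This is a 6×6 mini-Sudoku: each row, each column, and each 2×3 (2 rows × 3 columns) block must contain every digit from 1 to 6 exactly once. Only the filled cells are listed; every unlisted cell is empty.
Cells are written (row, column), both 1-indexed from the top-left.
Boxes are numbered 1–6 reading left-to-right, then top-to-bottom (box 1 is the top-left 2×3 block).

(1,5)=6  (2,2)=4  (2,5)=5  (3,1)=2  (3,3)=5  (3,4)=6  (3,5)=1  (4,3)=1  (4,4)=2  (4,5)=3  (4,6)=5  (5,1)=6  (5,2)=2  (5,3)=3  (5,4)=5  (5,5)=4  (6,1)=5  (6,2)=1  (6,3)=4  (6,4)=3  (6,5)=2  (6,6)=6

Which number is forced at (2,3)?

Cell (2,3) itself could take any of {2, 6} by direct elimination.
Consider where 6 can go in column 3.
(1,3) is out (row 1 already has a 6).
So the only cell in column 3 that can hold 6 is (2,3).
Therefore (2,3) = 6.

6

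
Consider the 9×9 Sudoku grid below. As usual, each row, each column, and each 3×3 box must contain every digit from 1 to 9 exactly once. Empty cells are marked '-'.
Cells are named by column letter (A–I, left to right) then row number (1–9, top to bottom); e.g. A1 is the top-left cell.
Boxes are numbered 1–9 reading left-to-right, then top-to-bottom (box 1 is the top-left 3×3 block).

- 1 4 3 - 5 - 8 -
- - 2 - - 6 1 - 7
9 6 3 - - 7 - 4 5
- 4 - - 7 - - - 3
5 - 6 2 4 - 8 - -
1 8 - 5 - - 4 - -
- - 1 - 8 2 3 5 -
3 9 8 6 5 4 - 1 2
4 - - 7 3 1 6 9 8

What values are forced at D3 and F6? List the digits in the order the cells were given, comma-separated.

For D3:
  Consider where 8 can go in row 3.
  E3 is out (column E already has a 8).
  G3 is out (column G already has a 8).
  So the only cell in row 3 that can hold 8 is D3.
  So D3 = 8.
For F6:
  Consider where 3 can go in row 6.
  C6 is out (column C already has a 3).
  E6 is out (column E already has a 3).
  H6 is out (box 6 already has a 3).
  I6 is out (column I already has a 3).
  So the only cell in row 6 that can hold 3 is F6.
  So F6 = 3.

8,3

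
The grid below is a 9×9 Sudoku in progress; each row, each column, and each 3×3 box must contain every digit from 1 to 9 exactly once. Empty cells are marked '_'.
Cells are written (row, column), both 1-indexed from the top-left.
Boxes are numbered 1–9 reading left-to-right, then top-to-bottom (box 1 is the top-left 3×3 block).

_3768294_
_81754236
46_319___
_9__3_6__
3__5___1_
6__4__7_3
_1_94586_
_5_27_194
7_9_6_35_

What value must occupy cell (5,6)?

6

Cell (5,6) itself could take any of {6, 7, 8} by direct elimination.
Consider where 6 can go in box 5.
(4,4) is out (row 4 already has a 6).
(4,6) is out (row 4 already has a 6).
(5,5) is out (column 5 already has a 6).
(6,5) is out (row 6 already has a 6).
(6,6) is out (row 6 already has a 6).
So the only cell in box 5 that can hold 6 is (5,6).
Therefore (5,6) = 6.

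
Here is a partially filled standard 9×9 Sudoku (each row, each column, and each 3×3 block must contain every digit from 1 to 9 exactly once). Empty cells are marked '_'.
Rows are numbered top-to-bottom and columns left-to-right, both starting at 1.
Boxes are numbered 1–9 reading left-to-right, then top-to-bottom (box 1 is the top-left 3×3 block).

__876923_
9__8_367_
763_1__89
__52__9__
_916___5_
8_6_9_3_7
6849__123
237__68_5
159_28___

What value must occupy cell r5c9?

Cell r5c9 itself could take any of {2, 4, 8} by direct elimination.
Consider where 2 can go in box 6.
r4c8 is out (row 4 already has a 2).
r4c9 is out (row 4 already has a 2).
r5c7 is out (column 7 already has a 2).
r6c8 is out (column 8 already has a 2).
So the only cell in box 6 that can hold 2 is r5c9.
Therefore r5c9 = 2.

2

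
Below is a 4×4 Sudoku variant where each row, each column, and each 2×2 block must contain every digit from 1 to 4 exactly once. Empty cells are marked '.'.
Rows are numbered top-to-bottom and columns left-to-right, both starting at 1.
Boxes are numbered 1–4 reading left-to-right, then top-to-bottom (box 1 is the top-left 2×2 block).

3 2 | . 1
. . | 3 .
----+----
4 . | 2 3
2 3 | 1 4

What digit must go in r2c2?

Cell r2c2 itself could take any of {1, 4} by direct elimination.
Consider where 4 can go in box 1.
r2c1 is out (column 1 already has a 4).
So the only cell in box 1 that can hold 4 is r2c2.
Therefore r2c2 = 4.

4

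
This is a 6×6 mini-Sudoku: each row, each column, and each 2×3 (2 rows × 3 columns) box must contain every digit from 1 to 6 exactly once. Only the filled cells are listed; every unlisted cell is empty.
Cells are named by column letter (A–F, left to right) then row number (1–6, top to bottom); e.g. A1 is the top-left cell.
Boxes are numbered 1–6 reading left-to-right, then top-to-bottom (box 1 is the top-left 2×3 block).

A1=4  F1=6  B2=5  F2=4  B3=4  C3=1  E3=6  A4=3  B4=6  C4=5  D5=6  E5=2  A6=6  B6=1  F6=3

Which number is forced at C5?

4

Cell C5 itself could take any of {3, 4} by direct elimination.
Consider where 4 can go in row 5.
A5 is out (column A already has a 4).
B5 is out (column B already has a 4).
F5 is out (column F already has a 4).
So the only cell in row 5 that can hold 4 is C5.
Therefore C5 = 4.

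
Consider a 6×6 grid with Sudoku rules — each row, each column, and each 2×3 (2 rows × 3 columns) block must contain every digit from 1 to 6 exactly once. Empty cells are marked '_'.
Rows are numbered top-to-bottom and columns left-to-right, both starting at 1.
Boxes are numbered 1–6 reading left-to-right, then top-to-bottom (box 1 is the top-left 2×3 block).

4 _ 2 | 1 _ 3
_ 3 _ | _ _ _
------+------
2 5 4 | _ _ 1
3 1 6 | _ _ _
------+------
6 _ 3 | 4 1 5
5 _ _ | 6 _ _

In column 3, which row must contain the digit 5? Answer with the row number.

2

Consider where 5 can go in column 3.
R6C3 is out (row 6 already has a 5).
So the only cell in column 3 that can hold 5 is R2C3.
That is row 2.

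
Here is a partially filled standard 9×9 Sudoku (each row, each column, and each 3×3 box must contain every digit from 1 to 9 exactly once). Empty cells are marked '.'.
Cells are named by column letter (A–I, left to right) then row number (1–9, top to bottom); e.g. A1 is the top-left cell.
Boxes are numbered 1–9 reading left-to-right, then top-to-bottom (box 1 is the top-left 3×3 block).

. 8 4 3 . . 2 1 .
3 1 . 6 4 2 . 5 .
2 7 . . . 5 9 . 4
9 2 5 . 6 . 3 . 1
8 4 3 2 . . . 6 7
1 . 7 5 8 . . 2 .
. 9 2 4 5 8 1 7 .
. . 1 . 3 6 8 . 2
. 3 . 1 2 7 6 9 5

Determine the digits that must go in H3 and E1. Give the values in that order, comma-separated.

3,7

For H3:
  Consider where 3 can go in column H.
  H4 is out (row 4 already has a 3).
  H8 is out (row 8 already has a 3).
  So the only cell in column H that can hold 3 is H3.
  So H3 = 3.
For E1:
  Consider where 7 can go in column E.
  E3 is out (row 3 already has a 7).
  E5 is out (row 5 already has a 7).
  So the only cell in column E that can hold 7 is E1.
  So E1 = 7.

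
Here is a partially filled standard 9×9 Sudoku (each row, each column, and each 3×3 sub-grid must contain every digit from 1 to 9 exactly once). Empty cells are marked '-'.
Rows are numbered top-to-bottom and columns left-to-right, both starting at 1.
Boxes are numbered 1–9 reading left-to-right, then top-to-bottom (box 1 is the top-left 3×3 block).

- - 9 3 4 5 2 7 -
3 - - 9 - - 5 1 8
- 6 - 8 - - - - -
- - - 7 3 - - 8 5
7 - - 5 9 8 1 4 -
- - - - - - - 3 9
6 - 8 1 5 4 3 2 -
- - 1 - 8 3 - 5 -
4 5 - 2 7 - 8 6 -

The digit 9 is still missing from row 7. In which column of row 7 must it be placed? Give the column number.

2

Consider where 9 can go in row 7.
R7C9 is out (column 9 already has a 9).
So the only cell in row 7 that can hold 9 is R7C2.
That is column 2.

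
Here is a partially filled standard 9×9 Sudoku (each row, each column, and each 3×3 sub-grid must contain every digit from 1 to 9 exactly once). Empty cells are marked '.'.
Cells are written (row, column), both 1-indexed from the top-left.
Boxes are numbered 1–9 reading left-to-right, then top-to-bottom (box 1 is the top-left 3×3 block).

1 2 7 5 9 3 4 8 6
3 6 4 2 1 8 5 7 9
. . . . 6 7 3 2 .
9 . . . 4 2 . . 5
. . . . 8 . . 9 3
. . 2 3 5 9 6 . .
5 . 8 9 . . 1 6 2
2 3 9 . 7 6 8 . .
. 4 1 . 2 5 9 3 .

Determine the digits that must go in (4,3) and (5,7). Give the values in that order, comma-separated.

For (4,3):
  Consider where 3 can go in row 4.
  (4,2) is out (column 2 already has a 3).
  (4,4) is out (column 4 already has a 3).
  (4,7) is out (column 7 already has a 3).
  (4,8) is out (column 8 already has a 3).
  So the only cell in row 4 that can hold 3 is (4,3).
  So (4,3) = 3.
For (5,7):
  Consider where 2 can go in box 6.
  (4,7) is out (row 4 already has a 2).
  (4,8) is out (row 4 already has a 2).
  (6,8) is out (row 6 already has a 2).
  (6,9) is out (row 6 already has a 2).
  So the only cell in box 6 that can hold 2 is (5,7).
  So (5,7) = 2.

3,2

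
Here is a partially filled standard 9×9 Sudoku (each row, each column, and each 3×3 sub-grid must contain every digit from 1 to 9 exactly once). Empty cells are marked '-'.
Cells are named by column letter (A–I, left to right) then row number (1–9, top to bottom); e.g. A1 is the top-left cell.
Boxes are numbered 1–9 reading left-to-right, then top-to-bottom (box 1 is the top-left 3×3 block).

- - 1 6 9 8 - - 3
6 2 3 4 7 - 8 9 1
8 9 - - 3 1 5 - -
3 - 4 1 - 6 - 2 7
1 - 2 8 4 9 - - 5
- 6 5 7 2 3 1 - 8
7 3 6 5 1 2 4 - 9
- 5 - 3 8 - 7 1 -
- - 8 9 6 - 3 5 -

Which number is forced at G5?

6

Row 5 already contains {1, 2, 4, 5, 8, 9}.
Column G already contains {1, 3, 4, 5, 7, 8}.
Its 3×3 block (box 6) already contains {1, 2, 5, 7, 8}.
The only value from 1–9 not eliminated is 6, so G5 = 6.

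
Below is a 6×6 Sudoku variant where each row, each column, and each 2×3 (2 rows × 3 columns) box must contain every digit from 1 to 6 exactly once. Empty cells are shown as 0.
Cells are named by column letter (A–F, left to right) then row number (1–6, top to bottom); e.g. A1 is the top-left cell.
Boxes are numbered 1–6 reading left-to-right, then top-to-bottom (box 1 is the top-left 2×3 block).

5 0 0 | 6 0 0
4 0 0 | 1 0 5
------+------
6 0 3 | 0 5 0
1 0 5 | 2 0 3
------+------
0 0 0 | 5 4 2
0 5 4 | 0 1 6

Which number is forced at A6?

2

Cell A6 itself could take any of {2, 3} by direct elimination.
Consider where 2 can go in row 6.
D6 is out (column D already has a 2).
So the only cell in row 6 that can hold 2 is A6.
Therefore A6 = 2.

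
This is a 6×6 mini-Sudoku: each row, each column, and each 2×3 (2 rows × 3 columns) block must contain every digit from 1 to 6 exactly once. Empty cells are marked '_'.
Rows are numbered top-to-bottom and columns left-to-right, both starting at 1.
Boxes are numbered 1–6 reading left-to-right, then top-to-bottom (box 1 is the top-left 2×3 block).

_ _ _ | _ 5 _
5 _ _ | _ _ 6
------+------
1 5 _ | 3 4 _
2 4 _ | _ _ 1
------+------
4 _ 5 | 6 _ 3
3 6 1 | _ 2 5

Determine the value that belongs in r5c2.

Row 5 already contains {3, 4, 5, 6}.
Column 2 already contains {4, 5, 6}.
Its 2×3 block (box 5) already contains {1, 3, 4, 5, 6}.
The only value from 1–6 not eliminated is 2, so r5c2 = 2.

2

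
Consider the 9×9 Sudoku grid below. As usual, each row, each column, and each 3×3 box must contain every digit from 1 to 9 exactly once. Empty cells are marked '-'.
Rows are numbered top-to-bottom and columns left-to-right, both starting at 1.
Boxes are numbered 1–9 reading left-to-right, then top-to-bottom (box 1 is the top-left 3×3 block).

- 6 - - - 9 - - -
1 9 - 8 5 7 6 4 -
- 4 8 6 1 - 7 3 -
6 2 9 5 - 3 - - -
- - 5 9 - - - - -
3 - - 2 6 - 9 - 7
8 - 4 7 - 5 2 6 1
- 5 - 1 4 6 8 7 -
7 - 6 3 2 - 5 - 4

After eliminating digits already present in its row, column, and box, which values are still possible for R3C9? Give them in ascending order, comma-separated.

2,5,9

Row 3 already contains {1, 3, 4, 6, 7, 8}.
Column 9 already contains {1, 4, 7}.
Its 3×3 block (box 3) already contains {3, 4, 6, 7}.
Removing those from 1–9 leaves {2, 5, 9} as the candidates for R3C9.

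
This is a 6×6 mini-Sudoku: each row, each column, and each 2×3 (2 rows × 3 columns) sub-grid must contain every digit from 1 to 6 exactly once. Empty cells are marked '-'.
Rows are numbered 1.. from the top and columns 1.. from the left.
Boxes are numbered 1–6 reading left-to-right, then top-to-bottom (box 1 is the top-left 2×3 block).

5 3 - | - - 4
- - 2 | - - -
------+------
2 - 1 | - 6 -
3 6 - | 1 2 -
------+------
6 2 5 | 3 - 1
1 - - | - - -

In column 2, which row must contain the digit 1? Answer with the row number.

2

Consider where 1 can go in column 2.
row 3, column 2 is out (row 3 already has a 1).
row 6, column 2 is out (row 6 already has a 1).
So the only cell in column 2 that can hold 1 is row 2, column 2.
That is row 2.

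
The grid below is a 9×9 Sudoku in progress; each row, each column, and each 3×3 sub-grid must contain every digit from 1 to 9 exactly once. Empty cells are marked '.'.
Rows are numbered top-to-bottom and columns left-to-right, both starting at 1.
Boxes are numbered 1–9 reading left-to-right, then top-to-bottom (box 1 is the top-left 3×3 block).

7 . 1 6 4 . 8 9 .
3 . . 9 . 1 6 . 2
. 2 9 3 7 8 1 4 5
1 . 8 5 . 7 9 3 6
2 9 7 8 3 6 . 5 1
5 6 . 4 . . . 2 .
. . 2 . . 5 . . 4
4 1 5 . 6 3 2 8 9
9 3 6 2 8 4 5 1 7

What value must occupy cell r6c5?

1

Cell r6c5 itself could take any of {1, 9} by direct elimination.
Consider where 1 can go in row 6.
r6c3 is out (column 3 already has a 1).
r6c6 is out (column 6 already has a 1).
r6c7 is out (column 7 already has a 1).
r6c9 is out (column 9 already has a 1).
So the only cell in row 6 that can hold 1 is r6c5.
Therefore r6c5 = 1.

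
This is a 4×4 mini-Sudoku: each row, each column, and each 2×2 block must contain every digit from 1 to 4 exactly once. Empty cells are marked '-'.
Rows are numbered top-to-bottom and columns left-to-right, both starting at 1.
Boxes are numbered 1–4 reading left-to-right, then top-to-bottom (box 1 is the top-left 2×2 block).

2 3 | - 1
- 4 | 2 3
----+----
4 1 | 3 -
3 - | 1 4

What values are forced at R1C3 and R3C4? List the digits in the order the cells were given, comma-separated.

4,2

For R1C3:
  Row 1 already contains {1, 2, 3}.
  Column 3 already contains {1, 2, 3}.
  Its 2×2 block (box 2) already contains {1, 2, 3}.
  The only value from 1–4 not eliminated is 4, so R1C3 = 4.
For R3C4:
  Row 3 already contains {1, 3, 4}.
  Column 4 already contains {1, 3, 4}.
  Its 2×2 block (box 4) already contains {1, 3, 4}.
  The only value from 1–4 not eliminated is 2, so R3C4 = 2.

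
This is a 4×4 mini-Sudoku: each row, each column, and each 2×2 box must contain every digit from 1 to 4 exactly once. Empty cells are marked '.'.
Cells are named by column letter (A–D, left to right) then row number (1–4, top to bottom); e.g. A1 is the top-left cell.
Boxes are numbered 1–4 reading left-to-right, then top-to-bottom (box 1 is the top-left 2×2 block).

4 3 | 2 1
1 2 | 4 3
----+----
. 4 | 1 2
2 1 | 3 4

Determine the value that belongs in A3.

3

Row 3 already contains {1, 2, 4}.
Column A already contains {1, 2, 4}.
Its 2×2 block (box 3) already contains {1, 2, 4}.
The only value from 1–4 not eliminated is 3, so A3 = 3.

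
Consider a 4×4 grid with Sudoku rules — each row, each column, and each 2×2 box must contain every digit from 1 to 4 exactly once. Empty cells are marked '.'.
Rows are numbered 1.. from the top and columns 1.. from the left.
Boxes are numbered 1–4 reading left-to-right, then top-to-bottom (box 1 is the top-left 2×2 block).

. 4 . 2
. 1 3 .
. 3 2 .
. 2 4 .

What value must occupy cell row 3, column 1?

Cell row 3, column 1 itself could take any of {1, 4} by direct elimination.
Consider where 4 can go in row 3.
row 3, column 4 is out (box 4 already has a 4).
So the only cell in row 3 that can hold 4 is row 3, column 1.
Therefore row 3, column 1 = 4.

4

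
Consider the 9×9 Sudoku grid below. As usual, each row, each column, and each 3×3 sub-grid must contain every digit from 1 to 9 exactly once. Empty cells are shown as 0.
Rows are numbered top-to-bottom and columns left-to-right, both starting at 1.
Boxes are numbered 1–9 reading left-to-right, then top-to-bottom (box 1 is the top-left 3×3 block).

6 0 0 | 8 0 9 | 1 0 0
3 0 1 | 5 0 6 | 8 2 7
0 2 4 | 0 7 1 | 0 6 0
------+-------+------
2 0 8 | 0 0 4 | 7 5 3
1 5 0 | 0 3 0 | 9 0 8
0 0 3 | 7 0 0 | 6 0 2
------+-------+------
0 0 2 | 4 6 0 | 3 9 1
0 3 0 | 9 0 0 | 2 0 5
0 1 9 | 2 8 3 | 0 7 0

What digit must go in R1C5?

Cell R1C5 itself could take any of {2, 4} by direct elimination.
Consider where 2 can go in row 1.
R1C2 is out (column 2 already has a 2).
R1C3 is out (column 3 already has a 2).
R1C8 is out (column 8 already has a 2).
R1C9 is out (column 9 already has a 2).
So the only cell in row 1 that can hold 2 is R1C5.
Therefore R1C5 = 2.

2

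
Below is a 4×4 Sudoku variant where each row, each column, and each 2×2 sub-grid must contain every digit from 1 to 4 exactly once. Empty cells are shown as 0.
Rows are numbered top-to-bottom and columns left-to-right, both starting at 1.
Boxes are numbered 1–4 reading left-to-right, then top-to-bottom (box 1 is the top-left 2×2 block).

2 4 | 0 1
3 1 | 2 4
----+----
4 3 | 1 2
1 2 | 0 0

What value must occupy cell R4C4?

Row 4 already contains {1, 2}.
Column 4 already contains {1, 2, 4}.
Its 2×2 block (box 4) already contains {1, 2}.
The only value from 1–4 not eliminated is 3, so R4C4 = 3.

3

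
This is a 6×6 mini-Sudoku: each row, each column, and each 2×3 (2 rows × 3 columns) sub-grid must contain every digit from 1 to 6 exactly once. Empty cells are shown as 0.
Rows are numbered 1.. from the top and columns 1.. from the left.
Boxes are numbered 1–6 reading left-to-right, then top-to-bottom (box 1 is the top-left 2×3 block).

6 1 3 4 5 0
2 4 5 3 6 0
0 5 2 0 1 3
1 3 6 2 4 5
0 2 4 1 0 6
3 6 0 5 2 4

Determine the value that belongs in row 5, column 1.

Row 5 already contains {1, 2, 4, 6}.
Column 1 already contains {1, 2, 3, 6}.
Its 2×3 block (box 5) already contains {2, 3, 4, 6}.
The only value from 1–6 not eliminated is 5, so row 5, column 1 = 5.

5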